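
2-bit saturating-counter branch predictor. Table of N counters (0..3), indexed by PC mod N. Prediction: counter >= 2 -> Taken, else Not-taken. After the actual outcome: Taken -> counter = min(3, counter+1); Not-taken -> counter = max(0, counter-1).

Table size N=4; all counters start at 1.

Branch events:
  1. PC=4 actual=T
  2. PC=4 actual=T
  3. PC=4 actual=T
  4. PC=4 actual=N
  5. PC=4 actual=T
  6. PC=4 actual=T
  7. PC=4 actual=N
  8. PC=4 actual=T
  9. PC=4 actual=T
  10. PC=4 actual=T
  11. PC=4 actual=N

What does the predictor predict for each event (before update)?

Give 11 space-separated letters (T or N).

Answer: N T T T T T T T T T T

Derivation:
Ev 1: PC=4 idx=0 pred=N actual=T -> ctr[0]=2
Ev 2: PC=4 idx=0 pred=T actual=T -> ctr[0]=3
Ev 3: PC=4 idx=0 pred=T actual=T -> ctr[0]=3
Ev 4: PC=4 idx=0 pred=T actual=N -> ctr[0]=2
Ev 5: PC=4 idx=0 pred=T actual=T -> ctr[0]=3
Ev 6: PC=4 idx=0 pred=T actual=T -> ctr[0]=3
Ev 7: PC=4 idx=0 pred=T actual=N -> ctr[0]=2
Ev 8: PC=4 idx=0 pred=T actual=T -> ctr[0]=3
Ev 9: PC=4 idx=0 pred=T actual=T -> ctr[0]=3
Ev 10: PC=4 idx=0 pred=T actual=T -> ctr[0]=3
Ev 11: PC=4 idx=0 pred=T actual=N -> ctr[0]=2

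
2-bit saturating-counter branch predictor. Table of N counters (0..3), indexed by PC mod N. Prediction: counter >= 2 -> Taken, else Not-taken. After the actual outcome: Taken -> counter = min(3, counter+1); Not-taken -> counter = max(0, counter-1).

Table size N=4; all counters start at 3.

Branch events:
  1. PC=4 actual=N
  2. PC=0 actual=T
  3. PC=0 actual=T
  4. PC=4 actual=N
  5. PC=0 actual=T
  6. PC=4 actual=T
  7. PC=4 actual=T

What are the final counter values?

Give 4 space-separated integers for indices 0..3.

Answer: 3 3 3 3

Derivation:
Ev 1: PC=4 idx=0 pred=T actual=N -> ctr[0]=2
Ev 2: PC=0 idx=0 pred=T actual=T -> ctr[0]=3
Ev 3: PC=0 idx=0 pred=T actual=T -> ctr[0]=3
Ev 4: PC=4 idx=0 pred=T actual=N -> ctr[0]=2
Ev 5: PC=0 idx=0 pred=T actual=T -> ctr[0]=3
Ev 6: PC=4 idx=0 pred=T actual=T -> ctr[0]=3
Ev 7: PC=4 idx=0 pred=T actual=T -> ctr[0]=3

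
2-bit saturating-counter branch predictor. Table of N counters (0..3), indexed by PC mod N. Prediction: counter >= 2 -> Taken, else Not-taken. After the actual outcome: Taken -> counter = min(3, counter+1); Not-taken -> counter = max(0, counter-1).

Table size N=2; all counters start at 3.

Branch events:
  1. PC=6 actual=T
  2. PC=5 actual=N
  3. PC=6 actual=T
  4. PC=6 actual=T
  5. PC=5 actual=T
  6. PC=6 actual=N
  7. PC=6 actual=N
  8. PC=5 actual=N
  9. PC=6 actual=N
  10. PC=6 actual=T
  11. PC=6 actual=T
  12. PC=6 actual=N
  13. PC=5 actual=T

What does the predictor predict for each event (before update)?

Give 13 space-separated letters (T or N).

Ev 1: PC=6 idx=0 pred=T actual=T -> ctr[0]=3
Ev 2: PC=5 idx=1 pred=T actual=N -> ctr[1]=2
Ev 3: PC=6 idx=0 pred=T actual=T -> ctr[0]=3
Ev 4: PC=6 idx=0 pred=T actual=T -> ctr[0]=3
Ev 5: PC=5 idx=1 pred=T actual=T -> ctr[1]=3
Ev 6: PC=6 idx=0 pred=T actual=N -> ctr[0]=2
Ev 7: PC=6 idx=0 pred=T actual=N -> ctr[0]=1
Ev 8: PC=5 idx=1 pred=T actual=N -> ctr[1]=2
Ev 9: PC=6 idx=0 pred=N actual=N -> ctr[0]=0
Ev 10: PC=6 idx=0 pred=N actual=T -> ctr[0]=1
Ev 11: PC=6 idx=0 pred=N actual=T -> ctr[0]=2
Ev 12: PC=6 idx=0 pred=T actual=N -> ctr[0]=1
Ev 13: PC=5 idx=1 pred=T actual=T -> ctr[1]=3

Answer: T T T T T T T T N N N T T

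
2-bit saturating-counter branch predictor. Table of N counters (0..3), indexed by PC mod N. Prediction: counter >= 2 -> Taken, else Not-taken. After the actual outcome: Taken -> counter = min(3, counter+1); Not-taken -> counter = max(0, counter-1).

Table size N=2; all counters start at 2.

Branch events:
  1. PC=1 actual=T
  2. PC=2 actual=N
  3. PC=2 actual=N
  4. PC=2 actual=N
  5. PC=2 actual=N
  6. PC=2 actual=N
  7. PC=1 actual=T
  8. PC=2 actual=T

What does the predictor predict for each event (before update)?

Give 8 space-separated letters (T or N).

Answer: T T N N N N T N

Derivation:
Ev 1: PC=1 idx=1 pred=T actual=T -> ctr[1]=3
Ev 2: PC=2 idx=0 pred=T actual=N -> ctr[0]=1
Ev 3: PC=2 idx=0 pred=N actual=N -> ctr[0]=0
Ev 4: PC=2 idx=0 pred=N actual=N -> ctr[0]=0
Ev 5: PC=2 idx=0 pred=N actual=N -> ctr[0]=0
Ev 6: PC=2 idx=0 pred=N actual=N -> ctr[0]=0
Ev 7: PC=1 idx=1 pred=T actual=T -> ctr[1]=3
Ev 8: PC=2 idx=0 pred=N actual=T -> ctr[0]=1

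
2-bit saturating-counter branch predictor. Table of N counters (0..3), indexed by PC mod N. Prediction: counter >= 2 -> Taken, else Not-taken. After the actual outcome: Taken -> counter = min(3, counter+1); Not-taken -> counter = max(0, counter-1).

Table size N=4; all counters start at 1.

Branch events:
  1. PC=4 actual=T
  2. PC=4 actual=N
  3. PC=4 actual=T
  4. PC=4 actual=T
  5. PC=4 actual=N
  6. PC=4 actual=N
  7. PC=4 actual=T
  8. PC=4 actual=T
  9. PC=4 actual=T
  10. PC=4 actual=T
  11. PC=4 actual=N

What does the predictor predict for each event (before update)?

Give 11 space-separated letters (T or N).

Ev 1: PC=4 idx=0 pred=N actual=T -> ctr[0]=2
Ev 2: PC=4 idx=0 pred=T actual=N -> ctr[0]=1
Ev 3: PC=4 idx=0 pred=N actual=T -> ctr[0]=2
Ev 4: PC=4 idx=0 pred=T actual=T -> ctr[0]=3
Ev 5: PC=4 idx=0 pred=T actual=N -> ctr[0]=2
Ev 6: PC=4 idx=0 pred=T actual=N -> ctr[0]=1
Ev 7: PC=4 idx=0 pred=N actual=T -> ctr[0]=2
Ev 8: PC=4 idx=0 pred=T actual=T -> ctr[0]=3
Ev 9: PC=4 idx=0 pred=T actual=T -> ctr[0]=3
Ev 10: PC=4 idx=0 pred=T actual=T -> ctr[0]=3
Ev 11: PC=4 idx=0 pred=T actual=N -> ctr[0]=2

Answer: N T N T T T N T T T T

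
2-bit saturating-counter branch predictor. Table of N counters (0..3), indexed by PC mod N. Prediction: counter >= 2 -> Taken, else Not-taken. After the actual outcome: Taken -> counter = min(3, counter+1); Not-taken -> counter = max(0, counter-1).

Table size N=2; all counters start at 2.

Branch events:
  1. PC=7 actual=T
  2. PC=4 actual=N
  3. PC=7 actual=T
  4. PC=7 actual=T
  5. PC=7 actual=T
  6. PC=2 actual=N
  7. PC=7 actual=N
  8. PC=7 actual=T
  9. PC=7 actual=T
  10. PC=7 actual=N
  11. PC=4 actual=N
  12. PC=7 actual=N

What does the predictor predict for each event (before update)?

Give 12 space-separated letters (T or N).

Ev 1: PC=7 idx=1 pred=T actual=T -> ctr[1]=3
Ev 2: PC=4 idx=0 pred=T actual=N -> ctr[0]=1
Ev 3: PC=7 idx=1 pred=T actual=T -> ctr[1]=3
Ev 4: PC=7 idx=1 pred=T actual=T -> ctr[1]=3
Ev 5: PC=7 idx=1 pred=T actual=T -> ctr[1]=3
Ev 6: PC=2 idx=0 pred=N actual=N -> ctr[0]=0
Ev 7: PC=7 idx=1 pred=T actual=N -> ctr[1]=2
Ev 8: PC=7 idx=1 pred=T actual=T -> ctr[1]=3
Ev 9: PC=7 idx=1 pred=T actual=T -> ctr[1]=3
Ev 10: PC=7 idx=1 pred=T actual=N -> ctr[1]=2
Ev 11: PC=4 idx=0 pred=N actual=N -> ctr[0]=0
Ev 12: PC=7 idx=1 pred=T actual=N -> ctr[1]=1

Answer: T T T T T N T T T T N T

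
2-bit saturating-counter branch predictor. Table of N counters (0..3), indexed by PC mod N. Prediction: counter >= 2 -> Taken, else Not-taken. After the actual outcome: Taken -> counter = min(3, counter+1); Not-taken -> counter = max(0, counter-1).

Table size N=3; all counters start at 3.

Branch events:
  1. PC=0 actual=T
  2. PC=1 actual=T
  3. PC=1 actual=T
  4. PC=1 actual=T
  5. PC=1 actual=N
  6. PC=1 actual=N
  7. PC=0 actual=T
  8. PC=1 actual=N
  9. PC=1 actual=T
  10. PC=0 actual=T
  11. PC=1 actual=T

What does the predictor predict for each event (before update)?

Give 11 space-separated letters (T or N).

Answer: T T T T T T T N N T N

Derivation:
Ev 1: PC=0 idx=0 pred=T actual=T -> ctr[0]=3
Ev 2: PC=1 idx=1 pred=T actual=T -> ctr[1]=3
Ev 3: PC=1 idx=1 pred=T actual=T -> ctr[1]=3
Ev 4: PC=1 idx=1 pred=T actual=T -> ctr[1]=3
Ev 5: PC=1 idx=1 pred=T actual=N -> ctr[1]=2
Ev 6: PC=1 idx=1 pred=T actual=N -> ctr[1]=1
Ev 7: PC=0 idx=0 pred=T actual=T -> ctr[0]=3
Ev 8: PC=1 idx=1 pred=N actual=N -> ctr[1]=0
Ev 9: PC=1 idx=1 pred=N actual=T -> ctr[1]=1
Ev 10: PC=0 idx=0 pred=T actual=T -> ctr[0]=3
Ev 11: PC=1 idx=1 pred=N actual=T -> ctr[1]=2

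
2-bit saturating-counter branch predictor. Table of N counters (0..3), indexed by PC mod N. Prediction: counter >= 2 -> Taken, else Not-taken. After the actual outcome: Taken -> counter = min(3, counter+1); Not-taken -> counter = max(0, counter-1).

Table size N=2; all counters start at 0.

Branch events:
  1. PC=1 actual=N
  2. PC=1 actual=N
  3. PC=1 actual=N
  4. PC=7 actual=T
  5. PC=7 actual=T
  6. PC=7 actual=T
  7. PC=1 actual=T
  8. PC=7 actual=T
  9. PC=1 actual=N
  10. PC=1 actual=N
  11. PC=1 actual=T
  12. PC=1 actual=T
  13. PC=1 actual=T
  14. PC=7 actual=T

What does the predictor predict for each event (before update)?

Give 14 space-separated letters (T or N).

Ev 1: PC=1 idx=1 pred=N actual=N -> ctr[1]=0
Ev 2: PC=1 idx=1 pred=N actual=N -> ctr[1]=0
Ev 3: PC=1 idx=1 pred=N actual=N -> ctr[1]=0
Ev 4: PC=7 idx=1 pred=N actual=T -> ctr[1]=1
Ev 5: PC=7 idx=1 pred=N actual=T -> ctr[1]=2
Ev 6: PC=7 idx=1 pred=T actual=T -> ctr[1]=3
Ev 7: PC=1 idx=1 pred=T actual=T -> ctr[1]=3
Ev 8: PC=7 idx=1 pred=T actual=T -> ctr[1]=3
Ev 9: PC=1 idx=1 pred=T actual=N -> ctr[1]=2
Ev 10: PC=1 idx=1 pred=T actual=N -> ctr[1]=1
Ev 11: PC=1 idx=1 pred=N actual=T -> ctr[1]=2
Ev 12: PC=1 idx=1 pred=T actual=T -> ctr[1]=3
Ev 13: PC=1 idx=1 pred=T actual=T -> ctr[1]=3
Ev 14: PC=7 idx=1 pred=T actual=T -> ctr[1]=3

Answer: N N N N N T T T T T N T T T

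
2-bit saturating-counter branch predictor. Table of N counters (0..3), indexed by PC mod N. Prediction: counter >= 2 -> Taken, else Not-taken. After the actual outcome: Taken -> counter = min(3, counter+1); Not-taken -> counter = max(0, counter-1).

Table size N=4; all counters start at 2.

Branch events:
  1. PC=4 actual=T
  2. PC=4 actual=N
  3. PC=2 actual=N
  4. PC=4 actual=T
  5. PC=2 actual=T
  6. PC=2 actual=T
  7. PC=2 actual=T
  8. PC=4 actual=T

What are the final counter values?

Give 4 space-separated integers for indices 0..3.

Ev 1: PC=4 idx=0 pred=T actual=T -> ctr[0]=3
Ev 2: PC=4 idx=0 pred=T actual=N -> ctr[0]=2
Ev 3: PC=2 idx=2 pred=T actual=N -> ctr[2]=1
Ev 4: PC=4 idx=0 pred=T actual=T -> ctr[0]=3
Ev 5: PC=2 idx=2 pred=N actual=T -> ctr[2]=2
Ev 6: PC=2 idx=2 pred=T actual=T -> ctr[2]=3
Ev 7: PC=2 idx=2 pred=T actual=T -> ctr[2]=3
Ev 8: PC=4 idx=0 pred=T actual=T -> ctr[0]=3

Answer: 3 2 3 2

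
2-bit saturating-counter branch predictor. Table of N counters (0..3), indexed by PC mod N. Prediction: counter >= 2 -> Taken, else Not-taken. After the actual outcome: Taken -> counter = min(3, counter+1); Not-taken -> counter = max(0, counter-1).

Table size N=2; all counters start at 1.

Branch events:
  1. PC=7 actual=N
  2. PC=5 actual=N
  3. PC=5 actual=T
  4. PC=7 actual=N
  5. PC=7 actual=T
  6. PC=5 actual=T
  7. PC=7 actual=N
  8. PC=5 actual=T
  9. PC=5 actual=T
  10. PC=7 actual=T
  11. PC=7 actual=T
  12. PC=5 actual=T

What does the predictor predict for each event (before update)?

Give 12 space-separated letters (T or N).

Answer: N N N N N N T N T T T T

Derivation:
Ev 1: PC=7 idx=1 pred=N actual=N -> ctr[1]=0
Ev 2: PC=5 idx=1 pred=N actual=N -> ctr[1]=0
Ev 3: PC=5 idx=1 pred=N actual=T -> ctr[1]=1
Ev 4: PC=7 idx=1 pred=N actual=N -> ctr[1]=0
Ev 5: PC=7 idx=1 pred=N actual=T -> ctr[1]=1
Ev 6: PC=5 idx=1 pred=N actual=T -> ctr[1]=2
Ev 7: PC=7 idx=1 pred=T actual=N -> ctr[1]=1
Ev 8: PC=5 idx=1 pred=N actual=T -> ctr[1]=2
Ev 9: PC=5 idx=1 pred=T actual=T -> ctr[1]=3
Ev 10: PC=7 idx=1 pred=T actual=T -> ctr[1]=3
Ev 11: PC=7 idx=1 pred=T actual=T -> ctr[1]=3
Ev 12: PC=5 idx=1 pred=T actual=T -> ctr[1]=3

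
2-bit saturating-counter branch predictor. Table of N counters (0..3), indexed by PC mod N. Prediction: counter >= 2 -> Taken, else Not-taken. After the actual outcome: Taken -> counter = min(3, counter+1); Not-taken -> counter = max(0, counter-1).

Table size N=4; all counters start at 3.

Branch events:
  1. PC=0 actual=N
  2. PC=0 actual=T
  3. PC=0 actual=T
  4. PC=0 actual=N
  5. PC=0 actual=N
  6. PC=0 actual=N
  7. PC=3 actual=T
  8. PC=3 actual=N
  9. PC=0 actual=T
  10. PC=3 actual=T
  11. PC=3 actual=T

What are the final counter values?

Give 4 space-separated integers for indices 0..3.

Answer: 1 3 3 3

Derivation:
Ev 1: PC=0 idx=0 pred=T actual=N -> ctr[0]=2
Ev 2: PC=0 idx=0 pred=T actual=T -> ctr[0]=3
Ev 3: PC=0 idx=0 pred=T actual=T -> ctr[0]=3
Ev 4: PC=0 idx=0 pred=T actual=N -> ctr[0]=2
Ev 5: PC=0 idx=0 pred=T actual=N -> ctr[0]=1
Ev 6: PC=0 idx=0 pred=N actual=N -> ctr[0]=0
Ev 7: PC=3 idx=3 pred=T actual=T -> ctr[3]=3
Ev 8: PC=3 idx=3 pred=T actual=N -> ctr[3]=2
Ev 9: PC=0 idx=0 pred=N actual=T -> ctr[0]=1
Ev 10: PC=3 idx=3 pred=T actual=T -> ctr[3]=3
Ev 11: PC=3 idx=3 pred=T actual=T -> ctr[3]=3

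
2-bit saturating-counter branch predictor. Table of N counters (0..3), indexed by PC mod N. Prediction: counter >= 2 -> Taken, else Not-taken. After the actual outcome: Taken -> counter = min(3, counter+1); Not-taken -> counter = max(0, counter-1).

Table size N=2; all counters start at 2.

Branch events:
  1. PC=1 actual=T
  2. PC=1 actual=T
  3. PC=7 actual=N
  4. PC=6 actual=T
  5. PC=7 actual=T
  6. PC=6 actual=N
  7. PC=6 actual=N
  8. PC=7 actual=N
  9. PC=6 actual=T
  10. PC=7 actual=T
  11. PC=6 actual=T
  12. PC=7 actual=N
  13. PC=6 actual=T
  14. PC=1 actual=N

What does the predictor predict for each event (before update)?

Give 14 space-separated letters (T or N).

Ev 1: PC=1 idx=1 pred=T actual=T -> ctr[1]=3
Ev 2: PC=1 idx=1 pred=T actual=T -> ctr[1]=3
Ev 3: PC=7 idx=1 pred=T actual=N -> ctr[1]=2
Ev 4: PC=6 idx=0 pred=T actual=T -> ctr[0]=3
Ev 5: PC=7 idx=1 pred=T actual=T -> ctr[1]=3
Ev 6: PC=6 idx=0 pred=T actual=N -> ctr[0]=2
Ev 7: PC=6 idx=0 pred=T actual=N -> ctr[0]=1
Ev 8: PC=7 idx=1 pred=T actual=N -> ctr[1]=2
Ev 9: PC=6 idx=0 pred=N actual=T -> ctr[0]=2
Ev 10: PC=7 idx=1 pred=T actual=T -> ctr[1]=3
Ev 11: PC=6 idx=0 pred=T actual=T -> ctr[0]=3
Ev 12: PC=7 idx=1 pred=T actual=N -> ctr[1]=2
Ev 13: PC=6 idx=0 pred=T actual=T -> ctr[0]=3
Ev 14: PC=1 idx=1 pred=T actual=N -> ctr[1]=1

Answer: T T T T T T T T N T T T T T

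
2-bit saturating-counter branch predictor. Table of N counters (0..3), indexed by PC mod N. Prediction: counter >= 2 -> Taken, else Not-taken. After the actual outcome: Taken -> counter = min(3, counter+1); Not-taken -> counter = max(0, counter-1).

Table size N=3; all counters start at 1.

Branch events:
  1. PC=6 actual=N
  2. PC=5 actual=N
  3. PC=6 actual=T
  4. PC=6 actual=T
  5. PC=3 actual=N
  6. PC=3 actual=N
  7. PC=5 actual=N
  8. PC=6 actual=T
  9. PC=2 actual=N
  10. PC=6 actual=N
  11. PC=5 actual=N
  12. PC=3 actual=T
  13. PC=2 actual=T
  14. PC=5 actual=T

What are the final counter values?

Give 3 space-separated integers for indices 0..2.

Answer: 1 1 2

Derivation:
Ev 1: PC=6 idx=0 pred=N actual=N -> ctr[0]=0
Ev 2: PC=5 idx=2 pred=N actual=N -> ctr[2]=0
Ev 3: PC=6 idx=0 pred=N actual=T -> ctr[0]=1
Ev 4: PC=6 idx=0 pred=N actual=T -> ctr[0]=2
Ev 5: PC=3 idx=0 pred=T actual=N -> ctr[0]=1
Ev 6: PC=3 idx=0 pred=N actual=N -> ctr[0]=0
Ev 7: PC=5 idx=2 pred=N actual=N -> ctr[2]=0
Ev 8: PC=6 idx=0 pred=N actual=T -> ctr[0]=1
Ev 9: PC=2 idx=2 pred=N actual=N -> ctr[2]=0
Ev 10: PC=6 idx=0 pred=N actual=N -> ctr[0]=0
Ev 11: PC=5 idx=2 pred=N actual=N -> ctr[2]=0
Ev 12: PC=3 idx=0 pred=N actual=T -> ctr[0]=1
Ev 13: PC=2 idx=2 pred=N actual=T -> ctr[2]=1
Ev 14: PC=5 idx=2 pred=N actual=T -> ctr[2]=2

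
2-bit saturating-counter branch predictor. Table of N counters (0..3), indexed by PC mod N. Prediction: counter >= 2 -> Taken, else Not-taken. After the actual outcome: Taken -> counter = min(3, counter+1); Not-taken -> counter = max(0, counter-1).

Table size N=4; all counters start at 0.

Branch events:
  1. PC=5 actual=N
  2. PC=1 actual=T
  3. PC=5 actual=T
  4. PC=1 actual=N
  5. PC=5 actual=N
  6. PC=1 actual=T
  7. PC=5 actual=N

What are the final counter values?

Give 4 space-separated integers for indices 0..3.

Ev 1: PC=5 idx=1 pred=N actual=N -> ctr[1]=0
Ev 2: PC=1 idx=1 pred=N actual=T -> ctr[1]=1
Ev 3: PC=5 idx=1 pred=N actual=T -> ctr[1]=2
Ev 4: PC=1 idx=1 pred=T actual=N -> ctr[1]=1
Ev 5: PC=5 idx=1 pred=N actual=N -> ctr[1]=0
Ev 6: PC=1 idx=1 pred=N actual=T -> ctr[1]=1
Ev 7: PC=5 idx=1 pred=N actual=N -> ctr[1]=0

Answer: 0 0 0 0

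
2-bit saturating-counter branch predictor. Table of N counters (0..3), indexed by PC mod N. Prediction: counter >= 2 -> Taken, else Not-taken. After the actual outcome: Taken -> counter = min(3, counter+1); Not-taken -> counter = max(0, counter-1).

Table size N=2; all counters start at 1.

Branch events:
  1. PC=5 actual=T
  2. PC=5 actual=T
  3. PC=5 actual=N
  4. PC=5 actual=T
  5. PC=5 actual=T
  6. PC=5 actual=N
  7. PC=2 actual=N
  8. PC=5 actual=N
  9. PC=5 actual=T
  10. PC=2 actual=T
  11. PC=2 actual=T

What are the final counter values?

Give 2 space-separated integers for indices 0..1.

Answer: 2 2

Derivation:
Ev 1: PC=5 idx=1 pred=N actual=T -> ctr[1]=2
Ev 2: PC=5 idx=1 pred=T actual=T -> ctr[1]=3
Ev 3: PC=5 idx=1 pred=T actual=N -> ctr[1]=2
Ev 4: PC=5 idx=1 pred=T actual=T -> ctr[1]=3
Ev 5: PC=5 idx=1 pred=T actual=T -> ctr[1]=3
Ev 6: PC=5 idx=1 pred=T actual=N -> ctr[1]=2
Ev 7: PC=2 idx=0 pred=N actual=N -> ctr[0]=0
Ev 8: PC=5 idx=1 pred=T actual=N -> ctr[1]=1
Ev 9: PC=5 idx=1 pred=N actual=T -> ctr[1]=2
Ev 10: PC=2 idx=0 pred=N actual=T -> ctr[0]=1
Ev 11: PC=2 idx=0 pred=N actual=T -> ctr[0]=2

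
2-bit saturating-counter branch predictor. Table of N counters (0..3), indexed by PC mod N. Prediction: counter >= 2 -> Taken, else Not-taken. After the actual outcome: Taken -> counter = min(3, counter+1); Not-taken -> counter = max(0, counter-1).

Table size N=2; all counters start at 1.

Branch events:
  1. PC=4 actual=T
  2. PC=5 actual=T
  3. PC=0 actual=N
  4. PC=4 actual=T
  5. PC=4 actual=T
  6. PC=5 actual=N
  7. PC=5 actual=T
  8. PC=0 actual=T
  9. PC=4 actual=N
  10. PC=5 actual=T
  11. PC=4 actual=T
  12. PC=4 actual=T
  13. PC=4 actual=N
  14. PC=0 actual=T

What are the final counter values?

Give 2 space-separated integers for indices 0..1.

Ev 1: PC=4 idx=0 pred=N actual=T -> ctr[0]=2
Ev 2: PC=5 idx=1 pred=N actual=T -> ctr[1]=2
Ev 3: PC=0 idx=0 pred=T actual=N -> ctr[0]=1
Ev 4: PC=4 idx=0 pred=N actual=T -> ctr[0]=2
Ev 5: PC=4 idx=0 pred=T actual=T -> ctr[0]=3
Ev 6: PC=5 idx=1 pred=T actual=N -> ctr[1]=1
Ev 7: PC=5 idx=1 pred=N actual=T -> ctr[1]=2
Ev 8: PC=0 idx=0 pred=T actual=T -> ctr[0]=3
Ev 9: PC=4 idx=0 pred=T actual=N -> ctr[0]=2
Ev 10: PC=5 idx=1 pred=T actual=T -> ctr[1]=3
Ev 11: PC=4 idx=0 pred=T actual=T -> ctr[0]=3
Ev 12: PC=4 idx=0 pred=T actual=T -> ctr[0]=3
Ev 13: PC=4 idx=0 pred=T actual=N -> ctr[0]=2
Ev 14: PC=0 idx=0 pred=T actual=T -> ctr[0]=3

Answer: 3 3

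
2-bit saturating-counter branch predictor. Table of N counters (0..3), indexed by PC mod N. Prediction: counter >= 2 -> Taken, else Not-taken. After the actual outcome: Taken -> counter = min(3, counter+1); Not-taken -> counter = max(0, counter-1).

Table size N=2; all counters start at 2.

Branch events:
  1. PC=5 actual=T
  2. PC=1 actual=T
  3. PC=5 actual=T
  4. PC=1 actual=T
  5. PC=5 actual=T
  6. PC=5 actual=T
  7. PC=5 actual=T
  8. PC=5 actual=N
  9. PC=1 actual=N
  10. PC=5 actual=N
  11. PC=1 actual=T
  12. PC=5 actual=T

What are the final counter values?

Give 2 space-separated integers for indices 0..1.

Ev 1: PC=5 idx=1 pred=T actual=T -> ctr[1]=3
Ev 2: PC=1 idx=1 pred=T actual=T -> ctr[1]=3
Ev 3: PC=5 idx=1 pred=T actual=T -> ctr[1]=3
Ev 4: PC=1 idx=1 pred=T actual=T -> ctr[1]=3
Ev 5: PC=5 idx=1 pred=T actual=T -> ctr[1]=3
Ev 6: PC=5 idx=1 pred=T actual=T -> ctr[1]=3
Ev 7: PC=5 idx=1 pred=T actual=T -> ctr[1]=3
Ev 8: PC=5 idx=1 pred=T actual=N -> ctr[1]=2
Ev 9: PC=1 idx=1 pred=T actual=N -> ctr[1]=1
Ev 10: PC=5 idx=1 pred=N actual=N -> ctr[1]=0
Ev 11: PC=1 idx=1 pred=N actual=T -> ctr[1]=1
Ev 12: PC=5 idx=1 pred=N actual=T -> ctr[1]=2

Answer: 2 2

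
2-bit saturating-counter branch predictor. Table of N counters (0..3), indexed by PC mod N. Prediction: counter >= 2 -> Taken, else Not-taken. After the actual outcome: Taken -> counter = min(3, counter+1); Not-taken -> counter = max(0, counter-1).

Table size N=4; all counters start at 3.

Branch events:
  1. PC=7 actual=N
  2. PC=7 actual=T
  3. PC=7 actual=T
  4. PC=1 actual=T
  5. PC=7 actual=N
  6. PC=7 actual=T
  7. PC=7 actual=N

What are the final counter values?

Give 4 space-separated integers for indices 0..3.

Answer: 3 3 3 2

Derivation:
Ev 1: PC=7 idx=3 pred=T actual=N -> ctr[3]=2
Ev 2: PC=7 idx=3 pred=T actual=T -> ctr[3]=3
Ev 3: PC=7 idx=3 pred=T actual=T -> ctr[3]=3
Ev 4: PC=1 idx=1 pred=T actual=T -> ctr[1]=3
Ev 5: PC=7 idx=3 pred=T actual=N -> ctr[3]=2
Ev 6: PC=7 idx=3 pred=T actual=T -> ctr[3]=3
Ev 7: PC=7 idx=3 pred=T actual=N -> ctr[3]=2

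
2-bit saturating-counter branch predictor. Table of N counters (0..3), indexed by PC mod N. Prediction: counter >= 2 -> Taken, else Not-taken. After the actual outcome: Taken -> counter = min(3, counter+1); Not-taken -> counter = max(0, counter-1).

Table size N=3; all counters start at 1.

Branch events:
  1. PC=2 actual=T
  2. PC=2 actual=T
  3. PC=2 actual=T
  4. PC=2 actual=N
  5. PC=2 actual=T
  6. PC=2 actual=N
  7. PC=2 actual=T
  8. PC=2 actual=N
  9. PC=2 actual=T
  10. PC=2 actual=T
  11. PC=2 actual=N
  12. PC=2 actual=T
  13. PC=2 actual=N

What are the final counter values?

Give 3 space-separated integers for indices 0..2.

Ev 1: PC=2 idx=2 pred=N actual=T -> ctr[2]=2
Ev 2: PC=2 idx=2 pred=T actual=T -> ctr[2]=3
Ev 3: PC=2 idx=2 pred=T actual=T -> ctr[2]=3
Ev 4: PC=2 idx=2 pred=T actual=N -> ctr[2]=2
Ev 5: PC=2 idx=2 pred=T actual=T -> ctr[2]=3
Ev 6: PC=2 idx=2 pred=T actual=N -> ctr[2]=2
Ev 7: PC=2 idx=2 pred=T actual=T -> ctr[2]=3
Ev 8: PC=2 idx=2 pred=T actual=N -> ctr[2]=2
Ev 9: PC=2 idx=2 pred=T actual=T -> ctr[2]=3
Ev 10: PC=2 idx=2 pred=T actual=T -> ctr[2]=3
Ev 11: PC=2 idx=2 pred=T actual=N -> ctr[2]=2
Ev 12: PC=2 idx=2 pred=T actual=T -> ctr[2]=3
Ev 13: PC=2 idx=2 pred=T actual=N -> ctr[2]=2

Answer: 1 1 2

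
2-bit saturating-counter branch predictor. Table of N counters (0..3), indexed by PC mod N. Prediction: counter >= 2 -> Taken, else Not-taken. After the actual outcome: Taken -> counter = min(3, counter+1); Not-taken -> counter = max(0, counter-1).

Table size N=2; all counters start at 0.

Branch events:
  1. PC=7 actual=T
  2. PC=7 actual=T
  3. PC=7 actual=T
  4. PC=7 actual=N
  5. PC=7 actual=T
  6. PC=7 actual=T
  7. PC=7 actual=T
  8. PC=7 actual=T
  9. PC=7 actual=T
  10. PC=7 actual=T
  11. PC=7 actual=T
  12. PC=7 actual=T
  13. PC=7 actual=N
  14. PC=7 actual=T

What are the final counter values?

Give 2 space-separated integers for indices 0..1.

Ev 1: PC=7 idx=1 pred=N actual=T -> ctr[1]=1
Ev 2: PC=7 idx=1 pred=N actual=T -> ctr[1]=2
Ev 3: PC=7 idx=1 pred=T actual=T -> ctr[1]=3
Ev 4: PC=7 idx=1 pred=T actual=N -> ctr[1]=2
Ev 5: PC=7 idx=1 pred=T actual=T -> ctr[1]=3
Ev 6: PC=7 idx=1 pred=T actual=T -> ctr[1]=3
Ev 7: PC=7 idx=1 pred=T actual=T -> ctr[1]=3
Ev 8: PC=7 idx=1 pred=T actual=T -> ctr[1]=3
Ev 9: PC=7 idx=1 pred=T actual=T -> ctr[1]=3
Ev 10: PC=7 idx=1 pred=T actual=T -> ctr[1]=3
Ev 11: PC=7 idx=1 pred=T actual=T -> ctr[1]=3
Ev 12: PC=7 idx=1 pred=T actual=T -> ctr[1]=3
Ev 13: PC=7 idx=1 pred=T actual=N -> ctr[1]=2
Ev 14: PC=7 idx=1 pred=T actual=T -> ctr[1]=3

Answer: 0 3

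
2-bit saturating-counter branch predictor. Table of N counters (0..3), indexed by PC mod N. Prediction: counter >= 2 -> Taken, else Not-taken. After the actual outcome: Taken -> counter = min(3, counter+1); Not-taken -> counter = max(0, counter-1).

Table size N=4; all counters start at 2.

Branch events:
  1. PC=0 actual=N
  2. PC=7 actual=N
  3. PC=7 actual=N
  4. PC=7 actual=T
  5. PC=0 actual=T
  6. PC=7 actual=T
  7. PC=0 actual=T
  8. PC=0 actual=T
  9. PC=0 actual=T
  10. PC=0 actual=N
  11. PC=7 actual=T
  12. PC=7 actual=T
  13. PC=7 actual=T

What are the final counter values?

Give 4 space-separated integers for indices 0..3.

Ev 1: PC=0 idx=0 pred=T actual=N -> ctr[0]=1
Ev 2: PC=7 idx=3 pred=T actual=N -> ctr[3]=1
Ev 3: PC=7 idx=3 pred=N actual=N -> ctr[3]=0
Ev 4: PC=7 idx=3 pred=N actual=T -> ctr[3]=1
Ev 5: PC=0 idx=0 pred=N actual=T -> ctr[0]=2
Ev 6: PC=7 idx=3 pred=N actual=T -> ctr[3]=2
Ev 7: PC=0 idx=0 pred=T actual=T -> ctr[0]=3
Ev 8: PC=0 idx=0 pred=T actual=T -> ctr[0]=3
Ev 9: PC=0 idx=0 pred=T actual=T -> ctr[0]=3
Ev 10: PC=0 idx=0 pred=T actual=N -> ctr[0]=2
Ev 11: PC=7 idx=3 pred=T actual=T -> ctr[3]=3
Ev 12: PC=7 idx=3 pred=T actual=T -> ctr[3]=3
Ev 13: PC=7 idx=3 pred=T actual=T -> ctr[3]=3

Answer: 2 2 2 3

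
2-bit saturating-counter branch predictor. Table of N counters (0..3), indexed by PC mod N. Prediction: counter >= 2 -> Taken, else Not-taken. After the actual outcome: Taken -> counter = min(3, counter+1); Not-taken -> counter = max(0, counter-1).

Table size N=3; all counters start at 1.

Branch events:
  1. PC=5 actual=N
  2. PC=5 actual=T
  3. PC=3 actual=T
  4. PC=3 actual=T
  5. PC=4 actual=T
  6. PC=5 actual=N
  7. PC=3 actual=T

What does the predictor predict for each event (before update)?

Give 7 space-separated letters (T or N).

Ev 1: PC=5 idx=2 pred=N actual=N -> ctr[2]=0
Ev 2: PC=5 idx=2 pred=N actual=T -> ctr[2]=1
Ev 3: PC=3 idx=0 pred=N actual=T -> ctr[0]=2
Ev 4: PC=3 idx=0 pred=T actual=T -> ctr[0]=3
Ev 5: PC=4 idx=1 pred=N actual=T -> ctr[1]=2
Ev 6: PC=5 idx=2 pred=N actual=N -> ctr[2]=0
Ev 7: PC=3 idx=0 pred=T actual=T -> ctr[0]=3

Answer: N N N T N N T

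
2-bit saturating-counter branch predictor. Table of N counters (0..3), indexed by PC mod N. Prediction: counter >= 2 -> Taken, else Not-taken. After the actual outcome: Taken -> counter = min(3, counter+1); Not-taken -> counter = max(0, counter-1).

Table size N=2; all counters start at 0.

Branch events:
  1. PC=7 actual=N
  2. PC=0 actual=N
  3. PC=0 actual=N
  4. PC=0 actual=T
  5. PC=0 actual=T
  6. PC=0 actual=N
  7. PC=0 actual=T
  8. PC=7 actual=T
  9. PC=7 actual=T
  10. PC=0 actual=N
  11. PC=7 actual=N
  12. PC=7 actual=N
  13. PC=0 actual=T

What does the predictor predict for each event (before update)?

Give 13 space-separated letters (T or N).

Answer: N N N N N T N N N T T N N

Derivation:
Ev 1: PC=7 idx=1 pred=N actual=N -> ctr[1]=0
Ev 2: PC=0 idx=0 pred=N actual=N -> ctr[0]=0
Ev 3: PC=0 idx=0 pred=N actual=N -> ctr[0]=0
Ev 4: PC=0 idx=0 pred=N actual=T -> ctr[0]=1
Ev 5: PC=0 idx=0 pred=N actual=T -> ctr[0]=2
Ev 6: PC=0 idx=0 pred=T actual=N -> ctr[0]=1
Ev 7: PC=0 idx=0 pred=N actual=T -> ctr[0]=2
Ev 8: PC=7 idx=1 pred=N actual=T -> ctr[1]=1
Ev 9: PC=7 idx=1 pred=N actual=T -> ctr[1]=2
Ev 10: PC=0 idx=0 pred=T actual=N -> ctr[0]=1
Ev 11: PC=7 idx=1 pred=T actual=N -> ctr[1]=1
Ev 12: PC=7 idx=1 pred=N actual=N -> ctr[1]=0
Ev 13: PC=0 idx=0 pred=N actual=T -> ctr[0]=2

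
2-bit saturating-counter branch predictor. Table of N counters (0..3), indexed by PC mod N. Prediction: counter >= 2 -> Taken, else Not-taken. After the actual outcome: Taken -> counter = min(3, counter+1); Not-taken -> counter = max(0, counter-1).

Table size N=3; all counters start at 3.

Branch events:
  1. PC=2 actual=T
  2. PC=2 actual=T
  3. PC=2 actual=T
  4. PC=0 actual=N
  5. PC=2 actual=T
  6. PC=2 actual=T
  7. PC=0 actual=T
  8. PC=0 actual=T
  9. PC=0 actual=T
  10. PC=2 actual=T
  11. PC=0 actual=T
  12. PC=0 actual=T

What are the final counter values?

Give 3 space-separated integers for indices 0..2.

Ev 1: PC=2 idx=2 pred=T actual=T -> ctr[2]=3
Ev 2: PC=2 idx=2 pred=T actual=T -> ctr[2]=3
Ev 3: PC=2 idx=2 pred=T actual=T -> ctr[2]=3
Ev 4: PC=0 idx=0 pred=T actual=N -> ctr[0]=2
Ev 5: PC=2 idx=2 pred=T actual=T -> ctr[2]=3
Ev 6: PC=2 idx=2 pred=T actual=T -> ctr[2]=3
Ev 7: PC=0 idx=0 pred=T actual=T -> ctr[0]=3
Ev 8: PC=0 idx=0 pred=T actual=T -> ctr[0]=3
Ev 9: PC=0 idx=0 pred=T actual=T -> ctr[0]=3
Ev 10: PC=2 idx=2 pred=T actual=T -> ctr[2]=3
Ev 11: PC=0 idx=0 pred=T actual=T -> ctr[0]=3
Ev 12: PC=0 idx=0 pred=T actual=T -> ctr[0]=3

Answer: 3 3 3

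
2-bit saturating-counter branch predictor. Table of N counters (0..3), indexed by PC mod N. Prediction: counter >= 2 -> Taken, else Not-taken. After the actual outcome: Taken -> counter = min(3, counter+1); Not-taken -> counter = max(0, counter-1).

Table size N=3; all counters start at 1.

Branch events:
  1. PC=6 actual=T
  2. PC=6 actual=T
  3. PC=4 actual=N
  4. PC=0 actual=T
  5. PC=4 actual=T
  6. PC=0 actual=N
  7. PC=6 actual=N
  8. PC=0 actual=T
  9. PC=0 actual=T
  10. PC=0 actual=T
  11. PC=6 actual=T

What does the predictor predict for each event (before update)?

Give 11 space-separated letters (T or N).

Answer: N T N T N T T N T T T

Derivation:
Ev 1: PC=6 idx=0 pred=N actual=T -> ctr[0]=2
Ev 2: PC=6 idx=0 pred=T actual=T -> ctr[0]=3
Ev 3: PC=4 idx=1 pred=N actual=N -> ctr[1]=0
Ev 4: PC=0 idx=0 pred=T actual=T -> ctr[0]=3
Ev 5: PC=4 idx=1 pred=N actual=T -> ctr[1]=1
Ev 6: PC=0 idx=0 pred=T actual=N -> ctr[0]=2
Ev 7: PC=6 idx=0 pred=T actual=N -> ctr[0]=1
Ev 8: PC=0 idx=0 pred=N actual=T -> ctr[0]=2
Ev 9: PC=0 idx=0 pred=T actual=T -> ctr[0]=3
Ev 10: PC=0 idx=0 pred=T actual=T -> ctr[0]=3
Ev 11: PC=6 idx=0 pred=T actual=T -> ctr[0]=3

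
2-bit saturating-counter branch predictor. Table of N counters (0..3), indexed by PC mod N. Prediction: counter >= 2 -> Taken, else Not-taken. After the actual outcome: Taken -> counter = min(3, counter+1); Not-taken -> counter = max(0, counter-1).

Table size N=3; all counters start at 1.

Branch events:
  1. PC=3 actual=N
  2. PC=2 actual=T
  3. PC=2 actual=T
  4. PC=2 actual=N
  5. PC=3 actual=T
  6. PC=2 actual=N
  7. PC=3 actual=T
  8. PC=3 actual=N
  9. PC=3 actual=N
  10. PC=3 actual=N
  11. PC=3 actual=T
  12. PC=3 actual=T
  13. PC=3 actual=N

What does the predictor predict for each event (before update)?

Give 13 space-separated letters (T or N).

Ev 1: PC=3 idx=0 pred=N actual=N -> ctr[0]=0
Ev 2: PC=2 idx=2 pred=N actual=T -> ctr[2]=2
Ev 3: PC=2 idx=2 pred=T actual=T -> ctr[2]=3
Ev 4: PC=2 idx=2 pred=T actual=N -> ctr[2]=2
Ev 5: PC=3 idx=0 pred=N actual=T -> ctr[0]=1
Ev 6: PC=2 idx=2 pred=T actual=N -> ctr[2]=1
Ev 7: PC=3 idx=0 pred=N actual=T -> ctr[0]=2
Ev 8: PC=3 idx=0 pred=T actual=N -> ctr[0]=1
Ev 9: PC=3 idx=0 pred=N actual=N -> ctr[0]=0
Ev 10: PC=3 idx=0 pred=N actual=N -> ctr[0]=0
Ev 11: PC=3 idx=0 pred=N actual=T -> ctr[0]=1
Ev 12: PC=3 idx=0 pred=N actual=T -> ctr[0]=2
Ev 13: PC=3 idx=0 pred=T actual=N -> ctr[0]=1

Answer: N N T T N T N T N N N N T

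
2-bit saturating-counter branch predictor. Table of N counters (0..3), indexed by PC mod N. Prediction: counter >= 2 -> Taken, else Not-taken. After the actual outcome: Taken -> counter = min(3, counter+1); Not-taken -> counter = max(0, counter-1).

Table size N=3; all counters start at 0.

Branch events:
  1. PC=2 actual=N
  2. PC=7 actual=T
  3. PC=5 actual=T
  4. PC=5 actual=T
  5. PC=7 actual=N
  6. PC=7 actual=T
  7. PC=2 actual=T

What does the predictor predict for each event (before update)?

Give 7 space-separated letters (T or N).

Ev 1: PC=2 idx=2 pred=N actual=N -> ctr[2]=0
Ev 2: PC=7 idx=1 pred=N actual=T -> ctr[1]=1
Ev 3: PC=5 idx=2 pred=N actual=T -> ctr[2]=1
Ev 4: PC=5 idx=2 pred=N actual=T -> ctr[2]=2
Ev 5: PC=7 idx=1 pred=N actual=N -> ctr[1]=0
Ev 6: PC=7 idx=1 pred=N actual=T -> ctr[1]=1
Ev 7: PC=2 idx=2 pred=T actual=T -> ctr[2]=3

Answer: N N N N N N T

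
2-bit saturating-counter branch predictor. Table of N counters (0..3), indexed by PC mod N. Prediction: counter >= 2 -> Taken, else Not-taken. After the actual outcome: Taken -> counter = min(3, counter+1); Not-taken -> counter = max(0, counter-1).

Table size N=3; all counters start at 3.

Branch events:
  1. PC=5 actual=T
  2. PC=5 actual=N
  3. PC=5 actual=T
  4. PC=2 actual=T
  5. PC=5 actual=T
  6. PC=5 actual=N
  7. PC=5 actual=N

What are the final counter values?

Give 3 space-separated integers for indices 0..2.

Answer: 3 3 1

Derivation:
Ev 1: PC=5 idx=2 pred=T actual=T -> ctr[2]=3
Ev 2: PC=5 idx=2 pred=T actual=N -> ctr[2]=2
Ev 3: PC=5 idx=2 pred=T actual=T -> ctr[2]=3
Ev 4: PC=2 idx=2 pred=T actual=T -> ctr[2]=3
Ev 5: PC=5 idx=2 pred=T actual=T -> ctr[2]=3
Ev 6: PC=5 idx=2 pred=T actual=N -> ctr[2]=2
Ev 7: PC=5 idx=2 pred=T actual=N -> ctr[2]=1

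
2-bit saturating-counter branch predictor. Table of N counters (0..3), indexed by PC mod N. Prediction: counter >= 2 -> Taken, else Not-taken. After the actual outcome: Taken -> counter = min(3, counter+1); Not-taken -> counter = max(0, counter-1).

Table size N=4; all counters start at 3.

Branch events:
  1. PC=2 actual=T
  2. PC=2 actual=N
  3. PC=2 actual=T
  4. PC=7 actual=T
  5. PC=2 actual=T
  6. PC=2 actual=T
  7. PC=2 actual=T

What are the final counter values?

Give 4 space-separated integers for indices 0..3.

Ev 1: PC=2 idx=2 pred=T actual=T -> ctr[2]=3
Ev 2: PC=2 idx=2 pred=T actual=N -> ctr[2]=2
Ev 3: PC=2 idx=2 pred=T actual=T -> ctr[2]=3
Ev 4: PC=7 idx=3 pred=T actual=T -> ctr[3]=3
Ev 5: PC=2 idx=2 pred=T actual=T -> ctr[2]=3
Ev 6: PC=2 idx=2 pred=T actual=T -> ctr[2]=3
Ev 7: PC=2 idx=2 pred=T actual=T -> ctr[2]=3

Answer: 3 3 3 3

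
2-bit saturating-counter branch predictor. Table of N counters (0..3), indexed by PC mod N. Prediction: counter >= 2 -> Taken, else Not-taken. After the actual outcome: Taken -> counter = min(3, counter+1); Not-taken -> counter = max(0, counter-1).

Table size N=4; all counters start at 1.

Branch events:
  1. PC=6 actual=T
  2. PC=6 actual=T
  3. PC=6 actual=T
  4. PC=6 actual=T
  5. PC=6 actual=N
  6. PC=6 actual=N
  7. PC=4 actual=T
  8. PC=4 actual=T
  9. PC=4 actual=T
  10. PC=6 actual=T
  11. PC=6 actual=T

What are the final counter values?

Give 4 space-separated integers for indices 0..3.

Ev 1: PC=6 idx=2 pred=N actual=T -> ctr[2]=2
Ev 2: PC=6 idx=2 pred=T actual=T -> ctr[2]=3
Ev 3: PC=6 idx=2 pred=T actual=T -> ctr[2]=3
Ev 4: PC=6 idx=2 pred=T actual=T -> ctr[2]=3
Ev 5: PC=6 idx=2 pred=T actual=N -> ctr[2]=2
Ev 6: PC=6 idx=2 pred=T actual=N -> ctr[2]=1
Ev 7: PC=4 idx=0 pred=N actual=T -> ctr[0]=2
Ev 8: PC=4 idx=0 pred=T actual=T -> ctr[0]=3
Ev 9: PC=4 idx=0 pred=T actual=T -> ctr[0]=3
Ev 10: PC=6 idx=2 pred=N actual=T -> ctr[2]=2
Ev 11: PC=6 idx=2 pred=T actual=T -> ctr[2]=3

Answer: 3 1 3 1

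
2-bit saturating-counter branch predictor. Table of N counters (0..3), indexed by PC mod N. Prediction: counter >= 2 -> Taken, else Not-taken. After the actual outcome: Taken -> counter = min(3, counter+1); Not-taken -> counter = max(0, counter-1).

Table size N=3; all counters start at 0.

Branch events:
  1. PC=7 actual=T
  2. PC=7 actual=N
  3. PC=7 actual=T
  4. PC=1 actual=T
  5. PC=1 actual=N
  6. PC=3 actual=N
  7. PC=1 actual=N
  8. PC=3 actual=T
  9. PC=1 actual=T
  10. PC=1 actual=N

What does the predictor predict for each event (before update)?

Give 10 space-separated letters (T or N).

Ev 1: PC=7 idx=1 pred=N actual=T -> ctr[1]=1
Ev 2: PC=7 idx=1 pred=N actual=N -> ctr[1]=0
Ev 3: PC=7 idx=1 pred=N actual=T -> ctr[1]=1
Ev 4: PC=1 idx=1 pred=N actual=T -> ctr[1]=2
Ev 5: PC=1 idx=1 pred=T actual=N -> ctr[1]=1
Ev 6: PC=3 idx=0 pred=N actual=N -> ctr[0]=0
Ev 7: PC=1 idx=1 pred=N actual=N -> ctr[1]=0
Ev 8: PC=3 idx=0 pred=N actual=T -> ctr[0]=1
Ev 9: PC=1 idx=1 pred=N actual=T -> ctr[1]=1
Ev 10: PC=1 idx=1 pred=N actual=N -> ctr[1]=0

Answer: N N N N T N N N N N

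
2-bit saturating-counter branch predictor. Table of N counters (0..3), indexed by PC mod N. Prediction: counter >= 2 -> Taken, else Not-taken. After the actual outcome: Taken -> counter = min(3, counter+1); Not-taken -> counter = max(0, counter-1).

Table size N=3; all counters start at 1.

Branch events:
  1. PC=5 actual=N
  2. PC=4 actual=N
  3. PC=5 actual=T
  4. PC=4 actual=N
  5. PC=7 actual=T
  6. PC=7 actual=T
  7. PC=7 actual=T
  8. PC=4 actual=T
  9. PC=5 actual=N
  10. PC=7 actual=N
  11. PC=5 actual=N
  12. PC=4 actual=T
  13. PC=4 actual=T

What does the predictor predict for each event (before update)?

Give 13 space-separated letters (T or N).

Ev 1: PC=5 idx=2 pred=N actual=N -> ctr[2]=0
Ev 2: PC=4 idx=1 pred=N actual=N -> ctr[1]=0
Ev 3: PC=5 idx=2 pred=N actual=T -> ctr[2]=1
Ev 4: PC=4 idx=1 pred=N actual=N -> ctr[1]=0
Ev 5: PC=7 idx=1 pred=N actual=T -> ctr[1]=1
Ev 6: PC=7 idx=1 pred=N actual=T -> ctr[1]=2
Ev 7: PC=7 idx=1 pred=T actual=T -> ctr[1]=3
Ev 8: PC=4 idx=1 pred=T actual=T -> ctr[1]=3
Ev 9: PC=5 idx=2 pred=N actual=N -> ctr[2]=0
Ev 10: PC=7 idx=1 pred=T actual=N -> ctr[1]=2
Ev 11: PC=5 idx=2 pred=N actual=N -> ctr[2]=0
Ev 12: PC=4 idx=1 pred=T actual=T -> ctr[1]=3
Ev 13: PC=4 idx=1 pred=T actual=T -> ctr[1]=3

Answer: N N N N N N T T N T N T T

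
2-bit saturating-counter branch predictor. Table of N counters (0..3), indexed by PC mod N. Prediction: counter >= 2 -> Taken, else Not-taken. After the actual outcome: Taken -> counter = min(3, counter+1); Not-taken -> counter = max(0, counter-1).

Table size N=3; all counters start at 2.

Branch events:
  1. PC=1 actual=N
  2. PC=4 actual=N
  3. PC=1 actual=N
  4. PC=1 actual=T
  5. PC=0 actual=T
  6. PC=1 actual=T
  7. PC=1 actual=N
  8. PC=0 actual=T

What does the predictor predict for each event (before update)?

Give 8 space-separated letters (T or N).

Ev 1: PC=1 idx=1 pred=T actual=N -> ctr[1]=1
Ev 2: PC=4 idx=1 pred=N actual=N -> ctr[1]=0
Ev 3: PC=1 idx=1 pred=N actual=N -> ctr[1]=0
Ev 4: PC=1 idx=1 pred=N actual=T -> ctr[1]=1
Ev 5: PC=0 idx=0 pred=T actual=T -> ctr[0]=3
Ev 6: PC=1 idx=1 pred=N actual=T -> ctr[1]=2
Ev 7: PC=1 idx=1 pred=T actual=N -> ctr[1]=1
Ev 8: PC=0 idx=0 pred=T actual=T -> ctr[0]=3

Answer: T N N N T N T T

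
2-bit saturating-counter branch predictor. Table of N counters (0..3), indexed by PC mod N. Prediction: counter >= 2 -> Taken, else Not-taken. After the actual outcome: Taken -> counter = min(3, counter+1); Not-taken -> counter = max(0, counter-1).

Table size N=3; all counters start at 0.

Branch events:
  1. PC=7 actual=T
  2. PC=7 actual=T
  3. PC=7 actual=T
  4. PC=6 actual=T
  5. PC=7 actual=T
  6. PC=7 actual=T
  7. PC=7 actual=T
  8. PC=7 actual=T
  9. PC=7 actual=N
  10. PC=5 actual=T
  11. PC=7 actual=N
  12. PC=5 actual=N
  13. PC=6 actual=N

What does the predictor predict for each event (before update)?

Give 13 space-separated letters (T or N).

Ev 1: PC=7 idx=1 pred=N actual=T -> ctr[1]=1
Ev 2: PC=7 idx=1 pred=N actual=T -> ctr[1]=2
Ev 3: PC=7 idx=1 pred=T actual=T -> ctr[1]=3
Ev 4: PC=6 idx=0 pred=N actual=T -> ctr[0]=1
Ev 5: PC=7 idx=1 pred=T actual=T -> ctr[1]=3
Ev 6: PC=7 idx=1 pred=T actual=T -> ctr[1]=3
Ev 7: PC=7 idx=1 pred=T actual=T -> ctr[1]=3
Ev 8: PC=7 idx=1 pred=T actual=T -> ctr[1]=3
Ev 9: PC=7 idx=1 pred=T actual=N -> ctr[1]=2
Ev 10: PC=5 idx=2 pred=N actual=T -> ctr[2]=1
Ev 11: PC=7 idx=1 pred=T actual=N -> ctr[1]=1
Ev 12: PC=5 idx=2 pred=N actual=N -> ctr[2]=0
Ev 13: PC=6 idx=0 pred=N actual=N -> ctr[0]=0

Answer: N N T N T T T T T N T N N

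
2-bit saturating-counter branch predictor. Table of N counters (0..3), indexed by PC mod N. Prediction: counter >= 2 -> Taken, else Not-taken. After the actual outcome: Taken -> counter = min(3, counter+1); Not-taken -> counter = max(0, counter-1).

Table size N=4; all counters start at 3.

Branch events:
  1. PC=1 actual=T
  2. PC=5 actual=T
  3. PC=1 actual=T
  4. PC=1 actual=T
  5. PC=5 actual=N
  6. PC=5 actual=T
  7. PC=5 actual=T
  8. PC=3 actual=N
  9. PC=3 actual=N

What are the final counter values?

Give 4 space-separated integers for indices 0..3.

Ev 1: PC=1 idx=1 pred=T actual=T -> ctr[1]=3
Ev 2: PC=5 idx=1 pred=T actual=T -> ctr[1]=3
Ev 3: PC=1 idx=1 pred=T actual=T -> ctr[1]=3
Ev 4: PC=1 idx=1 pred=T actual=T -> ctr[1]=3
Ev 5: PC=5 idx=1 pred=T actual=N -> ctr[1]=2
Ev 6: PC=5 idx=1 pred=T actual=T -> ctr[1]=3
Ev 7: PC=5 idx=1 pred=T actual=T -> ctr[1]=3
Ev 8: PC=3 idx=3 pred=T actual=N -> ctr[3]=2
Ev 9: PC=3 idx=3 pred=T actual=N -> ctr[3]=1

Answer: 3 3 3 1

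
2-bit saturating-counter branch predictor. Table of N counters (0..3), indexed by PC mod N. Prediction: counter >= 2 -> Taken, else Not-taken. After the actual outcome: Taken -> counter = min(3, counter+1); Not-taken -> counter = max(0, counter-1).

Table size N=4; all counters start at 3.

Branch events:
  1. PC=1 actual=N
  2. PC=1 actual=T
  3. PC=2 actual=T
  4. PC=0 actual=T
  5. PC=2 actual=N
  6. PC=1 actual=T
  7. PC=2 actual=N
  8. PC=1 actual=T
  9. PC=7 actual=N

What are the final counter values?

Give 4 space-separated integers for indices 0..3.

Ev 1: PC=1 idx=1 pred=T actual=N -> ctr[1]=2
Ev 2: PC=1 idx=1 pred=T actual=T -> ctr[1]=3
Ev 3: PC=2 idx=2 pred=T actual=T -> ctr[2]=3
Ev 4: PC=0 idx=0 pred=T actual=T -> ctr[0]=3
Ev 5: PC=2 idx=2 pred=T actual=N -> ctr[2]=2
Ev 6: PC=1 idx=1 pred=T actual=T -> ctr[1]=3
Ev 7: PC=2 idx=2 pred=T actual=N -> ctr[2]=1
Ev 8: PC=1 idx=1 pred=T actual=T -> ctr[1]=3
Ev 9: PC=7 idx=3 pred=T actual=N -> ctr[3]=2

Answer: 3 3 1 2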